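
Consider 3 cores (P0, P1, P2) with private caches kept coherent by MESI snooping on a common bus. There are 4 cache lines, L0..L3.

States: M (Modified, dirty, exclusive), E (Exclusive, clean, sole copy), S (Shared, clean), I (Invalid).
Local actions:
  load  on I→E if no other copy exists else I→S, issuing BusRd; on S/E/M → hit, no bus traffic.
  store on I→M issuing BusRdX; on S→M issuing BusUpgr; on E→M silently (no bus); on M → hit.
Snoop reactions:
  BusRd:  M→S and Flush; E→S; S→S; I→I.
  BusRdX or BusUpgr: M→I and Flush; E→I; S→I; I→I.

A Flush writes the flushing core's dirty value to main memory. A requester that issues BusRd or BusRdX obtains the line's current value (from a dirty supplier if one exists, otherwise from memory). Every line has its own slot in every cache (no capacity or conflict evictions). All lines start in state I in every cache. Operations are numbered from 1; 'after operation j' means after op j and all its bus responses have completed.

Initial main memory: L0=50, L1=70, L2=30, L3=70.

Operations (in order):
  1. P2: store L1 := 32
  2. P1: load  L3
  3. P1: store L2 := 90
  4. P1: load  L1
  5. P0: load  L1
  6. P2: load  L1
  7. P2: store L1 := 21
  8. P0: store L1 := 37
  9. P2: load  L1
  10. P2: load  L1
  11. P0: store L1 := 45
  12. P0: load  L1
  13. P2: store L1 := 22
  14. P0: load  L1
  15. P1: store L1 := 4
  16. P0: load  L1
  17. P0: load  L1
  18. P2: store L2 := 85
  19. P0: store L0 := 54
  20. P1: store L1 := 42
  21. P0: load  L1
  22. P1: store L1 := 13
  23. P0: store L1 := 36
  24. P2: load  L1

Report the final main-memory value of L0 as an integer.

  op1 P2: store L1 := 32 → I/I/M on L1; bus BusRdX; mem=70
  op2 P1: load  L3 → I/E/I on L3; bus BusRd; mem=70
  op3 P1: store L2 := 90 → I/M/I on L2; bus BusRdX; mem=30
  op4 P1: load  L1 → I/S/S on L1; bus BusRd Flush; mem=32
  op5 P0: load  L1 → S/S/S on L1; bus BusRd; mem=32
  op6 P2: load  L1 → S/S/S on L1; bus (none); mem=32
  op7 P2: store L1 := 21 → I/I/M on L1; bus BusUpgr; mem=32
  op8 P0: store L1 := 37 → M/I/I on L1; bus BusRdX Flush; mem=21
  op9 P2: load  L1 → S/I/S on L1; bus BusRd Flush; mem=37
  op10 P2: load  L1 → S/I/S on L1; bus (none); mem=37
  op11 P0: store L1 := 45 → M/I/I on L1; bus BusUpgr; mem=37
  op12 P0: load  L1 → M/I/I on L1; bus (none); mem=37
  op13 P2: store L1 := 22 → I/I/M on L1; bus BusRdX Flush; mem=45
  op14 P0: load  L1 → S/I/S on L1; bus BusRd Flush; mem=22
  op15 P1: store L1 := 4 → I/M/I on L1; bus BusRdX; mem=22
  op16 P0: load  L1 → S/S/I on L1; bus BusRd Flush; mem=4
  op17 P0: load  L1 → S/S/I on L1; bus (none); mem=4
  op18 P2: store L2 := 85 → I/I/M on L2; bus BusRdX Flush; mem=90
  op19 P0: store L0 := 54 → M/I/I on L0; bus BusRdX; mem=50
  op20 P1: store L1 := 42 → I/M/I on L1; bus BusUpgr; mem=4
  op21 P0: load  L1 → S/S/I on L1; bus BusRd Flush; mem=42
  op22 P1: store L1 := 13 → I/M/I on L1; bus BusUpgr; mem=42
  op23 P0: store L1 := 36 → M/I/I on L1; bus BusRdX Flush; mem=13
  op24 P2: load  L1 → S/I/S on L1; bus BusRd Flush; mem=36

memory[L0] = 50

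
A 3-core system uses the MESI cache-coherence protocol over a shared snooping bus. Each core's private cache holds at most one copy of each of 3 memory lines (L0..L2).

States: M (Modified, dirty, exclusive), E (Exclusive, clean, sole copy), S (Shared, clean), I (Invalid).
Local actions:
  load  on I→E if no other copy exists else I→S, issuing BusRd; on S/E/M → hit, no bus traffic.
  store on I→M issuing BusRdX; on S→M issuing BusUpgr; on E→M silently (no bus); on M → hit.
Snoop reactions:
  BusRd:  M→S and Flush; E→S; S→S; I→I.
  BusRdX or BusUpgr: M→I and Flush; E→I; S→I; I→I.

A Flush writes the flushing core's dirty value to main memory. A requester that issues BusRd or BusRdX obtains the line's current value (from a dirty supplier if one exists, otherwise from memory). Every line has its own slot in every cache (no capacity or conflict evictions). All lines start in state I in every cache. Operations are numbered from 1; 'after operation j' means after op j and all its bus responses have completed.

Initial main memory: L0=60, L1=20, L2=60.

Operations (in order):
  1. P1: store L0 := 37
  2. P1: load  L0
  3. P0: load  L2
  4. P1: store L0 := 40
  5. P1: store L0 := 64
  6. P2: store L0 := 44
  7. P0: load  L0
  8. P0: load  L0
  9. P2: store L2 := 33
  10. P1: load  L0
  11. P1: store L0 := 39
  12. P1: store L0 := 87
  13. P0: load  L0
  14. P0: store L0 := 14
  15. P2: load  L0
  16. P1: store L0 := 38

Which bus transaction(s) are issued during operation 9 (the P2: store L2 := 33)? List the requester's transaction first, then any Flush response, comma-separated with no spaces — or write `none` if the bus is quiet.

bus = BusRdX

[1] P1: store L0 := 37 | P0:I, P1:M(37), P2:I | bus: BusRdX
[2] P1: load  L0 | P0:I, P1:M(37), P2:I | bus: none
[3] P0: load  L2 | P0:E(60), P1:I, P2:I | bus: BusRd
[4] P1: store L0 := 40 | P0:I, P1:M(40), P2:I | bus: none
[5] P1: store L0 := 64 | P0:I, P1:M(64), P2:I | bus: none
[6] P2: store L0 := 44 | P0:I, P1:I, P2:M(44) | bus: BusRdX,Flush
[7] P0: load  L0 | P0:S(44), P1:I, P2:S(44) | bus: BusRd,Flush
[8] P0: load  L0 | P0:S(44), P1:I, P2:S(44) | bus: none
[9] P2: store L2 := 33 | P0:I, P1:I, P2:M(33) | bus: BusRdX
[10] P1: load  L0 | P0:S(44), P1:S(44), P2:S(44) | bus: BusRd
[11] P1: store L0 := 39 | P0:I, P1:M(39), P2:I | bus: BusUpgr
[12] P1: store L0 := 87 | P0:I, P1:M(87), P2:I | bus: none
[13] P0: load  L0 | P0:S(87), P1:S(87), P2:I | bus: BusRd,Flush
[14] P0: store L0 := 14 | P0:M(14), P1:I, P2:I | bus: BusUpgr
[15] P2: load  L0 | P0:S(14), P1:I, P2:S(14) | bus: BusRd,Flush
[16] P1: store L0 := 38 | P0:I, P1:M(38), P2:I | bus: BusRdX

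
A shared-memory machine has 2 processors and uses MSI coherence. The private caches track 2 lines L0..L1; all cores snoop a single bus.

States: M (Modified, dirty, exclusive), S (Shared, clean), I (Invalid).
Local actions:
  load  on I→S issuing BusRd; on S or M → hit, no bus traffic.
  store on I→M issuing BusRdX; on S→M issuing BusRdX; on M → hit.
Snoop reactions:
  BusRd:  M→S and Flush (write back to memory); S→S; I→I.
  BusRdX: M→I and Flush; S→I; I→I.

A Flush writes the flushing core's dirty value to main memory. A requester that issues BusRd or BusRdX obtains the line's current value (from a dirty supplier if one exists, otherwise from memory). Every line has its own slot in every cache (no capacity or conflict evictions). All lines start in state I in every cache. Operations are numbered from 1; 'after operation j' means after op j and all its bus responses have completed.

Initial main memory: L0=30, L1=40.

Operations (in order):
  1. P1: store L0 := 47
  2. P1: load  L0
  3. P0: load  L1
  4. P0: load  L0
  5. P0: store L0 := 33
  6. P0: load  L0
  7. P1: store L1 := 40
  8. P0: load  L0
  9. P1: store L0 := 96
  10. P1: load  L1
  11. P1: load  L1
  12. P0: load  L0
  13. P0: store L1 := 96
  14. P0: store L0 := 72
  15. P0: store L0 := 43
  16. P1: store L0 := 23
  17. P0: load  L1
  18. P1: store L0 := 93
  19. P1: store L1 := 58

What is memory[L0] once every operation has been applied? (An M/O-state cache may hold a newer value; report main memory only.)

  op1 P1: store L0 := 47 → I/M on L0; bus BusRdX; mem=30
  op2 P1: load  L0 → I/M on L0; bus (none); mem=30
  op3 P0: load  L1 → S/I on L1; bus BusRd; mem=40
  op4 P0: load  L0 → S/S on L0; bus BusRd Flush; mem=47
  op5 P0: store L0 := 33 → M/I on L0; bus BusRdX; mem=47
  op6 P0: load  L0 → M/I on L0; bus (none); mem=47
  op7 P1: store L1 := 40 → I/M on L1; bus BusRdX; mem=40
  op8 P0: load  L0 → M/I on L0; bus (none); mem=47
  op9 P1: store L0 := 96 → I/M on L0; bus BusRdX Flush; mem=33
  op10 P1: load  L1 → I/M on L1; bus (none); mem=40
  op11 P1: load  L1 → I/M on L1; bus (none); mem=40
  op12 P0: load  L0 → S/S on L0; bus BusRd Flush; mem=96
  op13 P0: store L1 := 96 → M/I on L1; bus BusRdX Flush; mem=40
  op14 P0: store L0 := 72 → M/I on L0; bus BusRdX; mem=96
  op15 P0: store L0 := 43 → M/I on L0; bus (none); mem=96
  op16 P1: store L0 := 23 → I/M on L0; bus BusRdX Flush; mem=43
  op17 P0: load  L1 → M/I on L1; bus (none); mem=40
  op18 P1: store L0 := 93 → I/M on L0; bus (none); mem=43
  op19 P1: store L1 := 58 → I/M on L1; bus BusRdX Flush; mem=96

memory[L0] = 43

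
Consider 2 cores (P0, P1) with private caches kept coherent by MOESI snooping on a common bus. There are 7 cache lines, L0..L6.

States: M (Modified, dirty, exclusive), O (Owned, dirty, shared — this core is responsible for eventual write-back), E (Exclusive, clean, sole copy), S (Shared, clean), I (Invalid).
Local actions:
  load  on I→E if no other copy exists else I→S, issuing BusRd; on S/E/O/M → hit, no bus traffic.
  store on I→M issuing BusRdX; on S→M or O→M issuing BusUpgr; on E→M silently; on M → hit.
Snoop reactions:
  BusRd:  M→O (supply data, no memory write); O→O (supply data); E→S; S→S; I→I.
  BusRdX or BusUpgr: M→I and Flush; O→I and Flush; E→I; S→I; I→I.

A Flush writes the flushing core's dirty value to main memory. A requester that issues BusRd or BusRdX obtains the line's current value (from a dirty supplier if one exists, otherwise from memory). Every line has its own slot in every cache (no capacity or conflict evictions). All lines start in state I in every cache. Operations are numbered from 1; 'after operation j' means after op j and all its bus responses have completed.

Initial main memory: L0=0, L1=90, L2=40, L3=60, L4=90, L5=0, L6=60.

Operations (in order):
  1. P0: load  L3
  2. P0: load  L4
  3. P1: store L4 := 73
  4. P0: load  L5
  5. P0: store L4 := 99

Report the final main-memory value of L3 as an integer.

memory[L3] = 60

step 1: P0: load  L3  ⟶  EI  (L3)  txn=BusRd  M[L3]=60
step 2: P0: load  L4  ⟶  EI  (L4)  txn=BusRd  M[L4]=90
step 3: P1: store L4 := 73  ⟶  IM  (L4)  txn=BusRdX  M[L4]=90
step 4: P0: load  L5  ⟶  EI  (L5)  txn=BusRd  M[L5]=0
step 5: P0: store L4 := 99  ⟶  MI  (L4)  txn=BusRdX+Flush  M[L4]=73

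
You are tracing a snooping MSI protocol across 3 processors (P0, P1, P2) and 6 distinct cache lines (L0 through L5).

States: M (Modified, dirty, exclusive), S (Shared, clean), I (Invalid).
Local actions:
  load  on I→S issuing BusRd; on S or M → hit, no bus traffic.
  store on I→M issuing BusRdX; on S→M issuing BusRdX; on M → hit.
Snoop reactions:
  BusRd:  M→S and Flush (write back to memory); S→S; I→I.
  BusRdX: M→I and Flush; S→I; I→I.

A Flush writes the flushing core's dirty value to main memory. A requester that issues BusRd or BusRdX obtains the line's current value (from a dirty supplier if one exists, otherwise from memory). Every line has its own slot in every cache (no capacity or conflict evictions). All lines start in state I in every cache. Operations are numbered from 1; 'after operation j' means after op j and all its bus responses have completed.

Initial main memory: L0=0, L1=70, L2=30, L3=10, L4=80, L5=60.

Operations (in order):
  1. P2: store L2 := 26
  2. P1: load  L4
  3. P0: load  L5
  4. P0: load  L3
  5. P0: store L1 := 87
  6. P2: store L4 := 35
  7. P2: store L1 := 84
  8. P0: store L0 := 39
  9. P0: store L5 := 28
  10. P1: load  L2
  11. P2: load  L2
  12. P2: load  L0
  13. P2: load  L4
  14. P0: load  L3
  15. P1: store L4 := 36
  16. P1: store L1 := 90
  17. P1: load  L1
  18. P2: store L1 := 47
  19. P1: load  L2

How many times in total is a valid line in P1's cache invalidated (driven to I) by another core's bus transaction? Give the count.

invalidations = 2

[1] P2: store L2 := 26 | P0:I, P1:I, P2:M(26) | bus: BusRdX
[2] P1: load  L4 | P0:I, P1:S(80), P2:I | bus: BusRd
[3] P0: load  L5 | P0:S(60), P1:I, P2:I | bus: BusRd
[4] P0: load  L3 | P0:S(10), P1:I, P2:I | bus: BusRd
[5] P0: store L1 := 87 | P0:M(87), P1:I, P2:I | bus: BusRdX
[6] P2: store L4 := 35 | P0:I, P1:I, P2:M(35) | bus: BusRdX
[7] P2: store L1 := 84 | P0:I, P1:I, P2:M(84) | bus: BusRdX,Flush
[8] P0: store L0 := 39 | P0:M(39), P1:I, P2:I | bus: BusRdX
[9] P0: store L5 := 28 | P0:M(28), P1:I, P2:I | bus: BusRdX
[10] P1: load  L2 | P0:I, P1:S(26), P2:S(26) | bus: BusRd,Flush
[11] P2: load  L2 | P0:I, P1:S(26), P2:S(26) | bus: none
[12] P2: load  L0 | P0:S(39), P1:I, P2:S(39) | bus: BusRd,Flush
[13] P2: load  L4 | P0:I, P1:I, P2:M(35) | bus: none
[14] P0: load  L3 | P0:S(10), P1:I, P2:I | bus: none
[15] P1: store L4 := 36 | P0:I, P1:M(36), P2:I | bus: BusRdX,Flush
[16] P1: store L1 := 90 | P0:I, P1:M(90), P2:I | bus: BusRdX,Flush
[17] P1: load  L1 | P0:I, P1:M(90), P2:I | bus: none
[18] P2: store L1 := 47 | P0:I, P1:I, P2:M(47) | bus: BusRdX,Flush
[19] P1: load  L2 | P0:I, P1:S(26), P2:S(26) | bus: none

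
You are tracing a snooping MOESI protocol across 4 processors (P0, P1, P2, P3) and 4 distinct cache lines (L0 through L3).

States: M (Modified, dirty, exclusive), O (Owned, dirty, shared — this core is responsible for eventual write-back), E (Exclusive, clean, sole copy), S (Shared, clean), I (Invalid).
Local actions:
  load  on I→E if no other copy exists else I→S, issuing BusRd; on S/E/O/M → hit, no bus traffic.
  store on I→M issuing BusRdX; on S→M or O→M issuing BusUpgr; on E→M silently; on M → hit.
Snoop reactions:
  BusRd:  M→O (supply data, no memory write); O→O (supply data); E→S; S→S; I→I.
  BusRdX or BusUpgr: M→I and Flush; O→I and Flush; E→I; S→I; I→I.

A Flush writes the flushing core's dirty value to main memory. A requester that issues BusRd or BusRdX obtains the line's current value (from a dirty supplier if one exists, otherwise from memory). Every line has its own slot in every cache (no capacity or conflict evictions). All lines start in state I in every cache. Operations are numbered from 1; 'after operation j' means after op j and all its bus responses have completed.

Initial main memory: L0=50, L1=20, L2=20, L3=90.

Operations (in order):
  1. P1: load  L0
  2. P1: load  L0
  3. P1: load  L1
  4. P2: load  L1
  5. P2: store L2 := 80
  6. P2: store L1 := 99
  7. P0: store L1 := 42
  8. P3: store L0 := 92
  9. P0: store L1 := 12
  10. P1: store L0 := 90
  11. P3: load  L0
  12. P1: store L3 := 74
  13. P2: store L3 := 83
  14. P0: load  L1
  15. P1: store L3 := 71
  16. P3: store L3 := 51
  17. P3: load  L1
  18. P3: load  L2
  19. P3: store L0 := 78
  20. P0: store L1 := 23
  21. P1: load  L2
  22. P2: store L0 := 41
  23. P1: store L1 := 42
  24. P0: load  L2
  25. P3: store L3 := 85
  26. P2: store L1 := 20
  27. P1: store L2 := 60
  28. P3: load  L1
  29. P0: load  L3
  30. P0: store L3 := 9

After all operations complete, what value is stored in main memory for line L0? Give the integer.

memory[L0] = 78

[1] P1: load  L0 | P0:I, P1:E(50), P2:I, P3:I | bus: BusRd
[2] P1: load  L0 | P0:I, P1:E(50), P2:I, P3:I | bus: none
[3] P1: load  L1 | P0:I, P1:E(20), P2:I, P3:I | bus: BusRd
[4] P2: load  L1 | P0:I, P1:S(20), P2:S(20), P3:I | bus: BusRd
[5] P2: store L2 := 80 | P0:I, P1:I, P2:M(80), P3:I | bus: BusRdX
[6] P2: store L1 := 99 | P0:I, P1:I, P2:M(99), P3:I | bus: BusUpgr
[7] P0: store L1 := 42 | P0:M(42), P1:I, P2:I, P3:I | bus: BusRdX,Flush
[8] P3: store L0 := 92 | P0:I, P1:I, P2:I, P3:M(92) | bus: BusRdX
[9] P0: store L1 := 12 | P0:M(12), P1:I, P2:I, P3:I | bus: none
[10] P1: store L0 := 90 | P0:I, P1:M(90), P2:I, P3:I | bus: BusRdX,Flush
[11] P3: load  L0 | P0:I, P1:O(90), P2:I, P3:S(90) | bus: BusRd
[12] P1: store L3 := 74 | P0:I, P1:M(74), P2:I, P3:I | bus: BusRdX
[13] P2: store L3 := 83 | P0:I, P1:I, P2:M(83), P3:I | bus: BusRdX,Flush
[14] P0: load  L1 | P0:M(12), P1:I, P2:I, P3:I | bus: none
[15] P1: store L3 := 71 | P0:I, P1:M(71), P2:I, P3:I | bus: BusRdX,Flush
[16] P3: store L3 := 51 | P0:I, P1:I, P2:I, P3:M(51) | bus: BusRdX,Flush
[17] P3: load  L1 | P0:O(12), P1:I, P2:I, P3:S(12) | bus: BusRd
[18] P3: load  L2 | P0:I, P1:I, P2:O(80), P3:S(80) | bus: BusRd
[19] P3: store L0 := 78 | P0:I, P1:I, P2:I, P3:M(78) | bus: BusUpgr,Flush
[20] P0: store L1 := 23 | P0:M(23), P1:I, P2:I, P3:I | bus: BusUpgr
[21] P1: load  L2 | P0:I, P1:S(80), P2:O(80), P3:S(80) | bus: BusRd
[22] P2: store L0 := 41 | P0:I, P1:I, P2:M(41), P3:I | bus: BusRdX,Flush
[23] P1: store L1 := 42 | P0:I, P1:M(42), P2:I, P3:I | bus: BusRdX,Flush
[24] P0: load  L2 | P0:S(80), P1:S(80), P2:O(80), P3:S(80) | bus: BusRd
[25] P3: store L3 := 85 | P0:I, P1:I, P2:I, P3:M(85) | bus: none
[26] P2: store L1 := 20 | P0:I, P1:I, P2:M(20), P3:I | bus: BusRdX,Flush
[27] P1: store L2 := 60 | P0:I, P1:M(60), P2:I, P3:I | bus: BusUpgr,Flush
[28] P3: load  L1 | P0:I, P1:I, P2:O(20), P3:S(20) | bus: BusRd
[29] P0: load  L3 | P0:S(85), P1:I, P2:I, P3:O(85) | bus: BusRd
[30] P0: store L3 := 9 | P0:M(9), P1:I, P2:I, P3:I | bus: BusUpgr,Flush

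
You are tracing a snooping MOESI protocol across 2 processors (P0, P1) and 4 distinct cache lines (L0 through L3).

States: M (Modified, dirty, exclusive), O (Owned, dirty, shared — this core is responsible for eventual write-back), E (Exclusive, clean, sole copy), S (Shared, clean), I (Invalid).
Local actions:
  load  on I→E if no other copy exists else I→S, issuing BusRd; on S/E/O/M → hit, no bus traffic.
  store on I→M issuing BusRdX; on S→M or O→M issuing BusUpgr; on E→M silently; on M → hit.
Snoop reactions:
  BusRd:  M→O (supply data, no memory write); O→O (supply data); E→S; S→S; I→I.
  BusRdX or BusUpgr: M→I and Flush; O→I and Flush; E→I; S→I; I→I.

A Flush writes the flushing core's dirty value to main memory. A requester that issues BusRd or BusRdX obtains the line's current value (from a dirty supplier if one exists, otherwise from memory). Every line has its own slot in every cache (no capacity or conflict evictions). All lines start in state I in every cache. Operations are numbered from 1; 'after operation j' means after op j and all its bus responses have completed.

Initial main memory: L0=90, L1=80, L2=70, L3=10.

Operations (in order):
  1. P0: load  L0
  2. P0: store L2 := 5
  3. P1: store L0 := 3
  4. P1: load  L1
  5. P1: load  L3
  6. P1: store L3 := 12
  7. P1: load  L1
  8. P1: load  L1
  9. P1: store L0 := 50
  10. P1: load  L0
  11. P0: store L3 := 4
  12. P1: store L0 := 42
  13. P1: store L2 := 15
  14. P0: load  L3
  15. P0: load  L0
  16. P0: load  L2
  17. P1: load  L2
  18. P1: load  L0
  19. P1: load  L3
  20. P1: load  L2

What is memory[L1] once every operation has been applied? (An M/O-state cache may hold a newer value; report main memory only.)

memory[L1] = 80

  op1 P0: load  L0 → E/I on L0; bus BusRd; mem=90
  op2 P0: store L2 := 5 → M/I on L2; bus BusRdX; mem=70
  op3 P1: store L0 := 3 → I/M on L0; bus BusRdX; mem=90
  op4 P1: load  L1 → I/E on L1; bus BusRd; mem=80
  op5 P1: load  L3 → I/E on L3; bus BusRd; mem=10
  op6 P1: store L3 := 12 → I/M on L3; bus (none); mem=10
  op7 P1: load  L1 → I/E on L1; bus (none); mem=80
  op8 P1: load  L1 → I/E on L1; bus (none); mem=80
  op9 P1: store L0 := 50 → I/M on L0; bus (none); mem=90
  op10 P1: load  L0 → I/M on L0; bus (none); mem=90
  op11 P0: store L3 := 4 → M/I on L3; bus BusRdX Flush; mem=12
  op12 P1: store L0 := 42 → I/M on L0; bus (none); mem=90
  op13 P1: store L2 := 15 → I/M on L2; bus BusRdX Flush; mem=5
  op14 P0: load  L3 → M/I on L3; bus (none); mem=12
  op15 P0: load  L0 → S/O on L0; bus BusRd; mem=90
  op16 P0: load  L2 → S/O on L2; bus BusRd; mem=5
  op17 P1: load  L2 → S/O on L2; bus (none); mem=5
  op18 P1: load  L0 → S/O on L0; bus (none); mem=90
  op19 P1: load  L3 → O/S on L3; bus BusRd; mem=12
  op20 P1: load  L2 → S/O on L2; bus (none); mem=5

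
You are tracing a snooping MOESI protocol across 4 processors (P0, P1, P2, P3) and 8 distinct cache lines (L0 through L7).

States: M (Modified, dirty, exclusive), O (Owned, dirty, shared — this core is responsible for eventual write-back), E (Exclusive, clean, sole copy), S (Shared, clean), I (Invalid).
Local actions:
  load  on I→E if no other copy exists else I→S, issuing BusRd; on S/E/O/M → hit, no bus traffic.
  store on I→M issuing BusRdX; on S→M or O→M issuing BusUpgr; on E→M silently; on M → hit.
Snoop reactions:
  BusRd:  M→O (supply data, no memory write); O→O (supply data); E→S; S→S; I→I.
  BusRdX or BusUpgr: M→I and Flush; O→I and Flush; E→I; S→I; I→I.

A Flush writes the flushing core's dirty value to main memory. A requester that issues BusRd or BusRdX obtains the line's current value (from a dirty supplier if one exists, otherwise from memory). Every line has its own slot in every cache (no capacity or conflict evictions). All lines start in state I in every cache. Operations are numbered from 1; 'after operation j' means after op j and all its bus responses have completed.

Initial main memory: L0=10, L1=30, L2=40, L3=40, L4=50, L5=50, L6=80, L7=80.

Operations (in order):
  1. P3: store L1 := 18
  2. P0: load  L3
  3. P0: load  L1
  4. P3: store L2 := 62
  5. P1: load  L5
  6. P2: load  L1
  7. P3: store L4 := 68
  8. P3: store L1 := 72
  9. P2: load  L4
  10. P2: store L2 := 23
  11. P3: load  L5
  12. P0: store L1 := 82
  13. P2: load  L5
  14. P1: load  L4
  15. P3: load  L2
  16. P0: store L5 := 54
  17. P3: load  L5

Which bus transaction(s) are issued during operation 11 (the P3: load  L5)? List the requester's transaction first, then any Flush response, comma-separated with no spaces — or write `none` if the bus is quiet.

1. P3: store L1 := 18  bus=[BusRdX]  L1: P0=I P1=I P2=I P3=M  mem[L1]=30
2. P0: load  L3  bus=[BusRd]  L3: P0=E P1=I P2=I P3=I  mem[L3]=40
3. P0: load  L1  bus=[BusRd]  L1: P0=S P1=I P2=I P3=O  mem[L1]=30
4. P3: store L2 := 62  bus=[BusRdX]  L2: P0=I P1=I P2=I P3=M  mem[L2]=40
5. P1: load  L5  bus=[BusRd]  L5: P0=I P1=E P2=I P3=I  mem[L5]=50
6. P2: load  L1  bus=[BusRd]  L1: P0=S P1=I P2=S P3=O  mem[L1]=30
7. P3: store L4 := 68  bus=[BusRdX]  L4: P0=I P1=I P2=I P3=M  mem[L4]=50
8. P3: store L1 := 72  bus=[BusUpgr]  L1: P0=I P1=I P2=I P3=M  mem[L1]=30
9. P2: load  L4  bus=[BusRd]  L4: P0=I P1=I P2=S P3=O  mem[L4]=50
10. P2: store L2 := 23  bus=[BusRdX,Flush]  L2: P0=I P1=I P2=M P3=I  mem[L2]=62
11. P3: load  L5  bus=[BusRd]  L5: P0=I P1=S P2=I P3=S  mem[L5]=50
12. P0: store L1 := 82  bus=[BusRdX,Flush]  L1: P0=M P1=I P2=I P3=I  mem[L1]=72
13. P2: load  L5  bus=[BusRd]  L5: P0=I P1=S P2=S P3=S  mem[L5]=50
14. P1: load  L4  bus=[BusRd]  L4: P0=I P1=S P2=S P3=O  mem[L4]=50
15. P3: load  L2  bus=[BusRd]  L2: P0=I P1=I P2=O P3=S  mem[L2]=62
16. P0: store L5 := 54  bus=[BusRdX]  L5: P0=M P1=I P2=I P3=I  mem[L5]=50
17. P3: load  L5  bus=[BusRd]  L5: P0=O P1=I P2=I P3=S  mem[L5]=50

bus = BusRd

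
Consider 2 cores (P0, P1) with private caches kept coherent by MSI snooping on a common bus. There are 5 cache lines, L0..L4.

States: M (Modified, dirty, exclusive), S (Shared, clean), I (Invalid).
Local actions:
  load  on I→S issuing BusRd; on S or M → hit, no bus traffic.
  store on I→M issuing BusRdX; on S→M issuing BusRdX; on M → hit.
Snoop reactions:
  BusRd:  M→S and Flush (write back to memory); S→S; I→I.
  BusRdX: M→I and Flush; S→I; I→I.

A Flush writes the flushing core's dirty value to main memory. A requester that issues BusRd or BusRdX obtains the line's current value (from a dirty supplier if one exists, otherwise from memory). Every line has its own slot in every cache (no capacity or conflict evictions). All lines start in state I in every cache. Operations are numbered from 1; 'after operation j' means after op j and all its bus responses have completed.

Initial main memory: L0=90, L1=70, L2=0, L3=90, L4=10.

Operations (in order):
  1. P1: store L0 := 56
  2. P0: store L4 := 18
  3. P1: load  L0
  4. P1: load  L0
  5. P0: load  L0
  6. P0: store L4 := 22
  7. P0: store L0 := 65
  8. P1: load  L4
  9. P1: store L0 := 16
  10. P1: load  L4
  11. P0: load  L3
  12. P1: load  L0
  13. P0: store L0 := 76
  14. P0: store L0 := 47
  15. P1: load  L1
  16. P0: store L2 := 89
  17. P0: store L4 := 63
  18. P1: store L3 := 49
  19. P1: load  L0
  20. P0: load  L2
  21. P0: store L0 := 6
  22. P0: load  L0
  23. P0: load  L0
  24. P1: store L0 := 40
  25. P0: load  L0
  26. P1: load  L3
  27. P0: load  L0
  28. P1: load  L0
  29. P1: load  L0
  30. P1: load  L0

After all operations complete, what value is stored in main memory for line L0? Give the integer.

memory[L0] = 40

step 1: P1: store L0 := 56  ⟶  IM  (L0)  txn=BusRdX  M[L0]=90
step 2: P0: store L4 := 18  ⟶  MI  (L4)  txn=BusRdX  M[L4]=10
step 3: P1: load  L0  ⟶  IM  (L0)  txn=∅  M[L0]=90
step 4: P1: load  L0  ⟶  IM  (L0)  txn=∅  M[L0]=90
step 5: P0: load  L0  ⟶  SS  (L0)  txn=BusRd+Flush  M[L0]=56
step 6: P0: store L4 := 22  ⟶  MI  (L4)  txn=∅  M[L4]=10
step 7: P0: store L0 := 65  ⟶  MI  (L0)  txn=BusRdX  M[L0]=56
step 8: P1: load  L4  ⟶  SS  (L4)  txn=BusRd+Flush  M[L4]=22
step 9: P1: store L0 := 16  ⟶  IM  (L0)  txn=BusRdX+Flush  M[L0]=65
step 10: P1: load  L4  ⟶  SS  (L4)  txn=∅  M[L4]=22
step 11: P0: load  L3  ⟶  SI  (L3)  txn=BusRd  M[L3]=90
step 12: P1: load  L0  ⟶  IM  (L0)  txn=∅  M[L0]=65
step 13: P0: store L0 := 76  ⟶  MI  (L0)  txn=BusRdX+Flush  M[L0]=16
step 14: P0: store L0 := 47  ⟶  MI  (L0)  txn=∅  M[L0]=16
step 15: P1: load  L1  ⟶  IS  (L1)  txn=BusRd  M[L1]=70
step 16: P0: store L2 := 89  ⟶  MI  (L2)  txn=BusRdX  M[L2]=0
step 17: P0: store L4 := 63  ⟶  MI  (L4)  txn=BusRdX  M[L4]=22
step 18: P1: store L3 := 49  ⟶  IM  (L3)  txn=BusRdX  M[L3]=90
step 19: P1: load  L0  ⟶  SS  (L0)  txn=BusRd+Flush  M[L0]=47
step 20: P0: load  L2  ⟶  MI  (L2)  txn=∅  M[L2]=0
step 21: P0: store L0 := 6  ⟶  MI  (L0)  txn=BusRdX  M[L0]=47
step 22: P0: load  L0  ⟶  MI  (L0)  txn=∅  M[L0]=47
step 23: P0: load  L0  ⟶  MI  (L0)  txn=∅  M[L0]=47
step 24: P1: store L0 := 40  ⟶  IM  (L0)  txn=BusRdX+Flush  M[L0]=6
step 25: P0: load  L0  ⟶  SS  (L0)  txn=BusRd+Flush  M[L0]=40
step 26: P1: load  L3  ⟶  IM  (L3)  txn=∅  M[L3]=90
step 27: P0: load  L0  ⟶  SS  (L0)  txn=∅  M[L0]=40
step 28: P1: load  L0  ⟶  SS  (L0)  txn=∅  M[L0]=40
step 29: P1: load  L0  ⟶  SS  (L0)  txn=∅  M[L0]=40
step 30: P1: load  L0  ⟶  SS  (L0)  txn=∅  M[L0]=40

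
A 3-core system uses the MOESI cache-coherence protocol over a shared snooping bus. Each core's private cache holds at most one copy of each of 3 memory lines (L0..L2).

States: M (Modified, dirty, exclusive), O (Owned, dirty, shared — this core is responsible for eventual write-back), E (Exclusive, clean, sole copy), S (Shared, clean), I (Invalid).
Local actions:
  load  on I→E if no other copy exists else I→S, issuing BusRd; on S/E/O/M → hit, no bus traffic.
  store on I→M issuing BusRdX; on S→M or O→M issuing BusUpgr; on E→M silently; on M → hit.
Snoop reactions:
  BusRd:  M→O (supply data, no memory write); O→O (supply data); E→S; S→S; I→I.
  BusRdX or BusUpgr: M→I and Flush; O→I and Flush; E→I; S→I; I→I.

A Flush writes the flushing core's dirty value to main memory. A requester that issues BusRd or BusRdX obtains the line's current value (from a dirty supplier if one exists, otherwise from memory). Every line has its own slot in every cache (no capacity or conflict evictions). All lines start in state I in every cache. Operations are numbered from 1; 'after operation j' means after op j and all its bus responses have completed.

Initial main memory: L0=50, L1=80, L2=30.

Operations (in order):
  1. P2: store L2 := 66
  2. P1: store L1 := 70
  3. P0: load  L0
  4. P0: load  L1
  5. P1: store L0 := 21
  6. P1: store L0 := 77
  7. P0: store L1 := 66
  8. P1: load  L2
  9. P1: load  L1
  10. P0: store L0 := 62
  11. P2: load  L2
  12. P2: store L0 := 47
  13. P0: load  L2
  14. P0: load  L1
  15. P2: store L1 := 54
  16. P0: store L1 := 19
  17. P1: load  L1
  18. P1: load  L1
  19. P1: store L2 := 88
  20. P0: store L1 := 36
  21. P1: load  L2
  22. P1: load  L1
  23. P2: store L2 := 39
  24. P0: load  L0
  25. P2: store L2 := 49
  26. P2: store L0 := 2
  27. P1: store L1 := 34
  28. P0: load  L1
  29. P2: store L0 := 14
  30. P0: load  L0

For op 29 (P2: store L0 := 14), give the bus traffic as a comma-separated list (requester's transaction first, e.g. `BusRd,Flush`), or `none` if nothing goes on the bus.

bus = none

  op1 P2: store L2 := 66 → I/I/M on L2; bus BusRdX; mem=30
  op2 P1: store L1 := 70 → I/M/I on L1; bus BusRdX; mem=80
  op3 P0: load  L0 → E/I/I on L0; bus BusRd; mem=50
  op4 P0: load  L1 → S/O/I on L1; bus BusRd; mem=80
  op5 P1: store L0 := 21 → I/M/I on L0; bus BusRdX; mem=50
  op6 P1: store L0 := 77 → I/M/I on L0; bus (none); mem=50
  op7 P0: store L1 := 66 → M/I/I on L1; bus BusUpgr Flush; mem=70
  op8 P1: load  L2 → I/S/O on L2; bus BusRd; mem=30
  op9 P1: load  L1 → O/S/I on L1; bus BusRd; mem=70
  op10 P0: store L0 := 62 → M/I/I on L0; bus BusRdX Flush; mem=77
  op11 P2: load  L2 → I/S/O on L2; bus (none); mem=30
  op12 P2: store L0 := 47 → I/I/M on L0; bus BusRdX Flush; mem=62
  op13 P0: load  L2 → S/S/O on L2; bus BusRd; mem=30
  op14 P0: load  L1 → O/S/I on L1; bus (none); mem=70
  op15 P2: store L1 := 54 → I/I/M on L1; bus BusRdX Flush; mem=66
  op16 P0: store L1 := 19 → M/I/I on L1; bus BusRdX Flush; mem=54
  op17 P1: load  L1 → O/S/I on L1; bus BusRd; mem=54
  op18 P1: load  L1 → O/S/I on L1; bus (none); mem=54
  op19 P1: store L2 := 88 → I/M/I on L2; bus BusUpgr Flush; mem=66
  op20 P0: store L1 := 36 → M/I/I on L1; bus BusUpgr; mem=54
  op21 P1: load  L2 → I/M/I on L2; bus (none); mem=66
  op22 P1: load  L1 → O/S/I on L1; bus BusRd; mem=54
  op23 P2: store L2 := 39 → I/I/M on L2; bus BusRdX Flush; mem=88
  op24 P0: load  L0 → S/I/O on L0; bus BusRd; mem=62
  op25 P2: store L2 := 49 → I/I/M on L2; bus (none); mem=88
  op26 P2: store L0 := 2 → I/I/M on L0; bus BusUpgr; mem=62
  op27 P1: store L1 := 34 → I/M/I on L1; bus BusUpgr Flush; mem=36
  op28 P0: load  L1 → S/O/I on L1; bus BusRd; mem=36
  op29 P2: store L0 := 14 → I/I/M on L0; bus (none); mem=62
  op30 P0: load  L0 → S/I/O on L0; bus BusRd; mem=62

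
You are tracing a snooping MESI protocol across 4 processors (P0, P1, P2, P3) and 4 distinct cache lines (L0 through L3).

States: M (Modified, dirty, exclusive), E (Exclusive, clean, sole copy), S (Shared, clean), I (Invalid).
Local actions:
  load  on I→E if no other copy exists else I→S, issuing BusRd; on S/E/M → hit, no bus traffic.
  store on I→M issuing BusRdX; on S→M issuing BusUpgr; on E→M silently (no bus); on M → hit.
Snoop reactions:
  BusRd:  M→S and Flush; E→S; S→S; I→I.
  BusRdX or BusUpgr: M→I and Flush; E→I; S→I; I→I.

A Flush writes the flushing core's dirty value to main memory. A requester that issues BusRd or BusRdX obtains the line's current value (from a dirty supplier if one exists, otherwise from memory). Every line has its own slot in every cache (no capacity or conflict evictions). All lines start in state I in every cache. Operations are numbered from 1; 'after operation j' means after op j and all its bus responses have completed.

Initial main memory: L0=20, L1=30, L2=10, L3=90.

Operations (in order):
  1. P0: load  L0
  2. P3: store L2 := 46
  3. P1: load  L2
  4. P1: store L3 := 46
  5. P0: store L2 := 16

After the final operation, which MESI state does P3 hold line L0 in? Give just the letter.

state = I

step 1: P0: load  L0  ⟶  EIII  (L0)  txn=BusRd  M[L0]=20
step 2: P3: store L2 := 46  ⟶  IIIM  (L2)  txn=BusRdX  M[L2]=10
step 3: P1: load  L2  ⟶  ISIS  (L2)  txn=BusRd+Flush  M[L2]=46
step 4: P1: store L3 := 46  ⟶  IMII  (L3)  txn=BusRdX  M[L3]=90
step 5: P0: store L2 := 16  ⟶  MIII  (L2)  txn=BusRdX  M[L2]=46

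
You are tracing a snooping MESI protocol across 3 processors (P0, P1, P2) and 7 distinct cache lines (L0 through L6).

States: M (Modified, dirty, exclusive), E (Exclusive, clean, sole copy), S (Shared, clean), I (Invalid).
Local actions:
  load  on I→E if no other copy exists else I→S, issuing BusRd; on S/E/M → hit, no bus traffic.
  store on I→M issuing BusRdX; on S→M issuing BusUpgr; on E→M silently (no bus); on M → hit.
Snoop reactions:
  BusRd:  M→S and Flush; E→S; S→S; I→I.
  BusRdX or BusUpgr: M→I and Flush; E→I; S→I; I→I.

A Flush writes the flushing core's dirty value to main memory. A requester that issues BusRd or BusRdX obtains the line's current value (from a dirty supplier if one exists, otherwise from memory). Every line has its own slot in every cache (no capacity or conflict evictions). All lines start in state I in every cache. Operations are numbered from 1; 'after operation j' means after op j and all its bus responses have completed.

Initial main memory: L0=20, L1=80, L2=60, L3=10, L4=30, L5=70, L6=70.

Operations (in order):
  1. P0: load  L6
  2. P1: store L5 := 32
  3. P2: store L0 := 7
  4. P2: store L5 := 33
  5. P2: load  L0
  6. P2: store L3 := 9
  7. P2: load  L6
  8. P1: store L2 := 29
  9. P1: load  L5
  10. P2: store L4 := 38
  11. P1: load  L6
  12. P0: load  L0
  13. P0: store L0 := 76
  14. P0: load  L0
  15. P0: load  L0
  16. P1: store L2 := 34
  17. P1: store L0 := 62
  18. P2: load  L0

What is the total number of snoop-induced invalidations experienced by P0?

invalidations = 1

[1] P0: load  L6 | P0:E(70), P1:I, P2:I | bus: BusRd
[2] P1: store L5 := 32 | P0:I, P1:M(32), P2:I | bus: BusRdX
[3] P2: store L0 := 7 | P0:I, P1:I, P2:M(7) | bus: BusRdX
[4] P2: store L5 := 33 | P0:I, P1:I, P2:M(33) | bus: BusRdX,Flush
[5] P2: load  L0 | P0:I, P1:I, P2:M(7) | bus: none
[6] P2: store L3 := 9 | P0:I, P1:I, P2:M(9) | bus: BusRdX
[7] P2: load  L6 | P0:S(70), P1:I, P2:S(70) | bus: BusRd
[8] P1: store L2 := 29 | P0:I, P1:M(29), P2:I | bus: BusRdX
[9] P1: load  L5 | P0:I, P1:S(33), P2:S(33) | bus: BusRd,Flush
[10] P2: store L4 := 38 | P0:I, P1:I, P2:M(38) | bus: BusRdX
[11] P1: load  L6 | P0:S(70), P1:S(70), P2:S(70) | bus: BusRd
[12] P0: load  L0 | P0:S(7), P1:I, P2:S(7) | bus: BusRd,Flush
[13] P0: store L0 := 76 | P0:M(76), P1:I, P2:I | bus: BusUpgr
[14] P0: load  L0 | P0:M(76), P1:I, P2:I | bus: none
[15] P0: load  L0 | P0:M(76), P1:I, P2:I | bus: none
[16] P1: store L2 := 34 | P0:I, P1:M(34), P2:I | bus: none
[17] P1: store L0 := 62 | P0:I, P1:M(62), P2:I | bus: BusRdX,Flush
[18] P2: load  L0 | P0:I, P1:S(62), P2:S(62) | bus: BusRd,Flush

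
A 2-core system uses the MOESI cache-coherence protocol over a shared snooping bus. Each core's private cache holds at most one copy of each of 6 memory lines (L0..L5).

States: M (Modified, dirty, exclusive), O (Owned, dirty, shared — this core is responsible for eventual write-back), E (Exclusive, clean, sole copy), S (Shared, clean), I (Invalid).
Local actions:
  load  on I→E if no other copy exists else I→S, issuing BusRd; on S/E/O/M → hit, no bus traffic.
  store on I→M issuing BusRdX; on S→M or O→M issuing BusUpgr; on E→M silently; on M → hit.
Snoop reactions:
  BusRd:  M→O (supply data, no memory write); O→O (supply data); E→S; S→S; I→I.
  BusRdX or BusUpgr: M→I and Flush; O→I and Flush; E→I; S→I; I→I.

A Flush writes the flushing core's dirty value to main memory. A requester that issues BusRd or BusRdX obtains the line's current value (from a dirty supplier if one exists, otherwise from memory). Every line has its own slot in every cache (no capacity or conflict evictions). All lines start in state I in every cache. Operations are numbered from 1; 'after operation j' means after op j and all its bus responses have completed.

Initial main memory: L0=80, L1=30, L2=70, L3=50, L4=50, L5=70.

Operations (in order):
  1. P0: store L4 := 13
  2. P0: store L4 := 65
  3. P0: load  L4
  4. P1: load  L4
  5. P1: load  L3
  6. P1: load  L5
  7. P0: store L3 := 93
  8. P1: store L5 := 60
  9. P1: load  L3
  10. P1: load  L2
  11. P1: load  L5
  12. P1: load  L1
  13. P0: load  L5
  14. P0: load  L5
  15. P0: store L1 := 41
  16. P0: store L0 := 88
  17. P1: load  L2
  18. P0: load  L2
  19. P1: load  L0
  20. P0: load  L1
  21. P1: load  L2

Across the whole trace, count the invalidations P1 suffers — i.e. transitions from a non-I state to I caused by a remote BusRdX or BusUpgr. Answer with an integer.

invalidations = 2

[1] P0: store L4 := 13 | P0:M(13), P1:I | bus: BusRdX
[2] P0: store L4 := 65 | P0:M(65), P1:I | bus: none
[3] P0: load  L4 | P0:M(65), P1:I | bus: none
[4] P1: load  L4 | P0:O(65), P1:S(65) | bus: BusRd
[5] P1: load  L3 | P0:I, P1:E(50) | bus: BusRd
[6] P1: load  L5 | P0:I, P1:E(70) | bus: BusRd
[7] P0: store L3 := 93 | P0:M(93), P1:I | bus: BusRdX
[8] P1: store L5 := 60 | P0:I, P1:M(60) | bus: none
[9] P1: load  L3 | P0:O(93), P1:S(93) | bus: BusRd
[10] P1: load  L2 | P0:I, P1:E(70) | bus: BusRd
[11] P1: load  L5 | P0:I, P1:M(60) | bus: none
[12] P1: load  L1 | P0:I, P1:E(30) | bus: BusRd
[13] P0: load  L5 | P0:S(60), P1:O(60) | bus: BusRd
[14] P0: load  L5 | P0:S(60), P1:O(60) | bus: none
[15] P0: store L1 := 41 | P0:M(41), P1:I | bus: BusRdX
[16] P0: store L0 := 88 | P0:M(88), P1:I | bus: BusRdX
[17] P1: load  L2 | P0:I, P1:E(70) | bus: none
[18] P0: load  L2 | P0:S(70), P1:S(70) | bus: BusRd
[19] P1: load  L0 | P0:O(88), P1:S(88) | bus: BusRd
[20] P0: load  L1 | P0:M(41), P1:I | bus: none
[21] P1: load  L2 | P0:S(70), P1:S(70) | bus: none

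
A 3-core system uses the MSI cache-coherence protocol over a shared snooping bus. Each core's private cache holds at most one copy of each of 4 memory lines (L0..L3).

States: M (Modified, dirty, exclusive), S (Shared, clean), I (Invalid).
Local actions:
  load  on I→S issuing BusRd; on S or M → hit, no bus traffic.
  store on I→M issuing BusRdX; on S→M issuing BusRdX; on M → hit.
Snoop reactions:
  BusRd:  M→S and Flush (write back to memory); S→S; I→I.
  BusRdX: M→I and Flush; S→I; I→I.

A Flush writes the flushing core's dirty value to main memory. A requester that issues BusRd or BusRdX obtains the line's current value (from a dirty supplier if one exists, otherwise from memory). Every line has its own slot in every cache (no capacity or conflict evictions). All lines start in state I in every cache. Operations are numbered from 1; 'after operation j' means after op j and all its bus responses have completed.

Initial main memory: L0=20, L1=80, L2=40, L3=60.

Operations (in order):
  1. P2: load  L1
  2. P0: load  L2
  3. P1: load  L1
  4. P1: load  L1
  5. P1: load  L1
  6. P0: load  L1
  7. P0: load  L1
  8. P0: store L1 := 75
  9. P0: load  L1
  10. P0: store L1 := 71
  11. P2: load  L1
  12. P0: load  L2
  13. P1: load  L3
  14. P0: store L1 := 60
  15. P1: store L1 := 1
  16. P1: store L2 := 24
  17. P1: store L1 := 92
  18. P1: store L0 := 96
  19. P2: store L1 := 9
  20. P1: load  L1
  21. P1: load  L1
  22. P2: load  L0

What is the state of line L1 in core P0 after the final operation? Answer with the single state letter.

state = I

1. P2: load  L1  bus=[BusRd]  L1: P0=I P1=I P2=S  mem[L1]=80
2. P0: load  L2  bus=[BusRd]  L2: P0=S P1=I P2=I  mem[L2]=40
3. P1: load  L1  bus=[BusRd]  L1: P0=I P1=S P2=S  mem[L1]=80
4. P1: load  L1  bus=[-]  L1: P0=I P1=S P2=S  mem[L1]=80
5. P1: load  L1  bus=[-]  L1: P0=I P1=S P2=S  mem[L1]=80
6. P0: load  L1  bus=[BusRd]  L1: P0=S P1=S P2=S  mem[L1]=80
7. P0: load  L1  bus=[-]  L1: P0=S P1=S P2=S  mem[L1]=80
8. P0: store L1 := 75  bus=[BusRdX]  L1: P0=M P1=I P2=I  mem[L1]=80
9. P0: load  L1  bus=[-]  L1: P0=M P1=I P2=I  mem[L1]=80
10. P0: store L1 := 71  bus=[-]  L1: P0=M P1=I P2=I  mem[L1]=80
11. P2: load  L1  bus=[BusRd,Flush]  L1: P0=S P1=I P2=S  mem[L1]=71
12. P0: load  L2  bus=[-]  L2: P0=S P1=I P2=I  mem[L2]=40
13. P1: load  L3  bus=[BusRd]  L3: P0=I P1=S P2=I  mem[L3]=60
14. P0: store L1 := 60  bus=[BusRdX]  L1: P0=M P1=I P2=I  mem[L1]=71
15. P1: store L1 := 1  bus=[BusRdX,Flush]  L1: P0=I P1=M P2=I  mem[L1]=60
16. P1: store L2 := 24  bus=[BusRdX]  L2: P0=I P1=M P2=I  mem[L2]=40
17. P1: store L1 := 92  bus=[-]  L1: P0=I P1=M P2=I  mem[L1]=60
18. P1: store L0 := 96  bus=[BusRdX]  L0: P0=I P1=M P2=I  mem[L0]=20
19. P2: store L1 := 9  bus=[BusRdX,Flush]  L1: P0=I P1=I P2=M  mem[L1]=92
20. P1: load  L1  bus=[BusRd,Flush]  L1: P0=I P1=S P2=S  mem[L1]=9
21. P1: load  L1  bus=[-]  L1: P0=I P1=S P2=S  mem[L1]=9
22. P2: load  L0  bus=[BusRd,Flush]  L0: P0=I P1=S P2=S  mem[L0]=96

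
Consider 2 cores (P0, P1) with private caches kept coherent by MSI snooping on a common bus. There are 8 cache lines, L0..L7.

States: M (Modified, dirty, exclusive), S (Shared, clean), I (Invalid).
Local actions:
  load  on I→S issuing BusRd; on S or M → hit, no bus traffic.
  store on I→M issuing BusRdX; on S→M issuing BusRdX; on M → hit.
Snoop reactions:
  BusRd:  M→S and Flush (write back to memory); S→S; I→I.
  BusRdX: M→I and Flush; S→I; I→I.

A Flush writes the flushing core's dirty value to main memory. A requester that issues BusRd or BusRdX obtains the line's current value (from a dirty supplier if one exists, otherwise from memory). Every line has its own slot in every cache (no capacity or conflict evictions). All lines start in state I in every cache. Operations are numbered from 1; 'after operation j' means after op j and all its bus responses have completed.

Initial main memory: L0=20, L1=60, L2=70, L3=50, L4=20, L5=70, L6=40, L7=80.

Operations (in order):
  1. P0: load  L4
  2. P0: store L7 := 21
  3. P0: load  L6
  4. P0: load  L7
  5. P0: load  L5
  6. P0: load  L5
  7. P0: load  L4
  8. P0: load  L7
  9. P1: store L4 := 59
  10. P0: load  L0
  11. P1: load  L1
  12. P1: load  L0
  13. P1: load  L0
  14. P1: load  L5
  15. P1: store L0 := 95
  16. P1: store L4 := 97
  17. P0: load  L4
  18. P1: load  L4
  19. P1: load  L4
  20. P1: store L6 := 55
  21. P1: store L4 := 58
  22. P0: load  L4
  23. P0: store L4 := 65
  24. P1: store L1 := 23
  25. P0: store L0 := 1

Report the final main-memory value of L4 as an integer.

[1] P0: load  L4 | P0:S(20), P1:I | bus: BusRd
[2] P0: store L7 := 21 | P0:M(21), P1:I | bus: BusRdX
[3] P0: load  L6 | P0:S(40), P1:I | bus: BusRd
[4] P0: load  L7 | P0:M(21), P1:I | bus: none
[5] P0: load  L5 | P0:S(70), P1:I | bus: BusRd
[6] P0: load  L5 | P0:S(70), P1:I | bus: none
[7] P0: load  L4 | P0:S(20), P1:I | bus: none
[8] P0: load  L7 | P0:M(21), P1:I | bus: none
[9] P1: store L4 := 59 | P0:I, P1:M(59) | bus: BusRdX
[10] P0: load  L0 | P0:S(20), P1:I | bus: BusRd
[11] P1: load  L1 | P0:I, P1:S(60) | bus: BusRd
[12] P1: load  L0 | P0:S(20), P1:S(20) | bus: BusRd
[13] P1: load  L0 | P0:S(20), P1:S(20) | bus: none
[14] P1: load  L5 | P0:S(70), P1:S(70) | bus: BusRd
[15] P1: store L0 := 95 | P0:I, P1:M(95) | bus: BusRdX
[16] P1: store L4 := 97 | P0:I, P1:M(97) | bus: none
[17] P0: load  L4 | P0:S(97), P1:S(97) | bus: BusRd,Flush
[18] P1: load  L4 | P0:S(97), P1:S(97) | bus: none
[19] P1: load  L4 | P0:S(97), P1:S(97) | bus: none
[20] P1: store L6 := 55 | P0:I, P1:M(55) | bus: BusRdX
[21] P1: store L4 := 58 | P0:I, P1:M(58) | bus: BusRdX
[22] P0: load  L4 | P0:S(58), P1:S(58) | bus: BusRd,Flush
[23] P0: store L4 := 65 | P0:M(65), P1:I | bus: BusRdX
[24] P1: store L1 := 23 | P0:I, P1:M(23) | bus: BusRdX
[25] P0: store L0 := 1 | P0:M(1), P1:I | bus: BusRdX,Flush

memory[L4] = 58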